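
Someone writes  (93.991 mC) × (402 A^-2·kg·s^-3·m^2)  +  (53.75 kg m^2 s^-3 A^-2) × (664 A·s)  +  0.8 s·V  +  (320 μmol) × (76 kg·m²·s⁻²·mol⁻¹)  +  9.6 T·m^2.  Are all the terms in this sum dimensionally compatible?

No

Dimensions:
  (93.991 mC) × (402 A^-2·kg·s^-3·m^2):  [s·A] · [kg·m²·s⁻³·A⁻²] = kg·m²·s⁻²·A⁻¹
  (53.75 kg m^2 s^-3 A^-2) × (664 A·s):  [kg·m²·s⁻³·A⁻²] · [s·A] = kg·m²·s⁻²·A⁻¹
  0.8 s·V:  V·s = J·C⁻¹·s = kg·m²·s⁻²·A⁻¹
  (320 μmol) × (76 kg·m²·s⁻²·mol⁻¹):  [mol] · [kg·m²·s⁻²·mol⁻¹] = kg·m²·s⁻²
  9.6 T·m^2:  T·m² = Wb·m⁻²·m² = kg·m²·s⁻²·A⁻¹
The terms do not share a single dimension (kg·m²·s⁻² vs kg·m²·s⁻²·A⁻¹).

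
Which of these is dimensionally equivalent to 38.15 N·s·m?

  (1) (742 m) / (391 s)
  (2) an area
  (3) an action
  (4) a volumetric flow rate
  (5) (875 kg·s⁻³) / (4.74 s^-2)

Reference: N·m·s = kg·m·s⁻²·m·s = kg·m²·s⁻¹.
Each option:
  (1) [m] / [s] = m·s⁻¹
  (2) [area] = m²
  (3) [action] = kg·m²·s⁻¹  ← same
  (4) [volumetric flow rate] = m³·s⁻¹
  (5) [kg·s⁻³] / [s⁻²] = kg·s⁻¹
Only (3) matches kg·m²·s⁻¹.

(3)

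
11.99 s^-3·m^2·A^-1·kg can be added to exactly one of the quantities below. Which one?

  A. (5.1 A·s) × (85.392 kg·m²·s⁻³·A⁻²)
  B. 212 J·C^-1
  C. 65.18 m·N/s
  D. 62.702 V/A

Reference: kg·m²·s⁻³·A⁻¹.
Each option:
  A. [s·A] · [kg·m²·s⁻³·A⁻²] = kg·m²·s⁻²·A⁻¹
  B. J·C⁻¹ = N·m·(s·A)⁻¹ = kg·m²·s⁻³·A⁻¹  ← same
  C. N·m·s⁻¹ = kg·m·s⁻²·m·s⁻¹ = kg·m²·s⁻³
  D. V·A⁻¹ = J·C⁻¹·A⁻¹ = kg·m²·s⁻³·A⁻²
Only B. matches kg·m²·s⁻³·A⁻¹.

B.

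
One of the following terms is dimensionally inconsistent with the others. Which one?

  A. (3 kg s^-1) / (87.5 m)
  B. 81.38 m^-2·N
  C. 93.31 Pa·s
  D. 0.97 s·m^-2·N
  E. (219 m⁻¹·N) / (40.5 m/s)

Dimensions:
  A. [kg·s⁻¹] / [m] = kg·m⁻¹·s⁻¹
  B. N·m⁻² = kg·m·s⁻²·m⁻² = kg·m⁻¹·s⁻²
  C. Pa·s = N·m⁻²·s = kg·m⁻¹·s⁻¹
  D. N·s·m⁻² = kg·m·s⁻²·s·m⁻² = kg·m⁻¹·s⁻¹
  E. [kg·s⁻²] / [m·s⁻¹] = kg·m⁻¹·s⁻¹
All reduce to kg·m⁻¹·s⁻¹ except B., which is kg·m⁻¹·s⁻².

B.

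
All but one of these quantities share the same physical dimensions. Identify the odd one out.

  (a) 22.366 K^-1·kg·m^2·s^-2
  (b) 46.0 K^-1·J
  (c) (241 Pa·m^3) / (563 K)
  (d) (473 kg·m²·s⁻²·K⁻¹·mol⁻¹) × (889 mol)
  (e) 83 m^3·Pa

Reduce each to base SI dimensions:
  (a) kg·m²·s⁻²·K⁻¹
  (b) J·K⁻¹ = N·m·K⁻¹ = kg·m²·s⁻²·K⁻¹
  (c) [kg·m²·s⁻²] / [K] = kg·m²·s⁻²·K⁻¹
  (d) [kg·m²·s⁻²·K⁻¹·mol⁻¹] · [mol] = kg·m²·s⁻²·K⁻¹
  (e) Pa·m³ = N·m⁻²·m³ = kg·m²·s⁻²
All reduce to kg·m²·s⁻²·K⁻¹ except (e), which is kg·m²·s⁻².

(e)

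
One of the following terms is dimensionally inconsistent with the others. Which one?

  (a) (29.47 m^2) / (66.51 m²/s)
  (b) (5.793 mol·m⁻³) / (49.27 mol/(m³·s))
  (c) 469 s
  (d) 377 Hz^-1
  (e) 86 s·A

(e)

Work out the base dimensions of each:
  (a) [m²] / [m²·s⁻¹] = s
  (b) [m⁻³·mol] / [m⁻³·s⁻¹·mol] = s
  (c) s
  (d) Hz⁻¹ = (s⁻¹)⁻¹ = s
  (e) A·s = s·A
All reduce to s except (e), which is s·A.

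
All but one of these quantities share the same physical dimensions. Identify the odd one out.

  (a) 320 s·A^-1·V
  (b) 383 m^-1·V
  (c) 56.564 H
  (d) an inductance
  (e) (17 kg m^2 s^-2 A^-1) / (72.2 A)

(b)

Expand each in SI base units:
  (a) V·s·A⁻¹ = J·C⁻¹·s·A⁻¹ = kg·m²·s⁻²·A⁻²
  (b) V·m⁻¹ = J·C⁻¹·m⁻¹ = kg·m·s⁻³·A⁻¹
  (c) H = V·s·A⁻¹ = kg·m²·s⁻²·A⁻²
  (d) [inductance] = kg·m²·s⁻²·A⁻²
  (e) [kg·m²·s⁻²·A⁻¹] / [A] = kg·m²·s⁻²·A⁻²
All reduce to kg·m²·s⁻²·A⁻² except (b), which is kg·m·s⁻³·A⁻¹.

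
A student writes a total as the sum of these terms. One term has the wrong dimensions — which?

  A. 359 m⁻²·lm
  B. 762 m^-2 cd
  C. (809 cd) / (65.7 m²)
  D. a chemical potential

Dimensions:
  A. lm·m⁻² = cd·m⁻² = m⁻²·cd
  B. m⁻²·cd
  C. [cd] / [m²] = m⁻²·cd
  D. [chemical potential] = kg·m²·s⁻²·mol⁻¹
All reduce to m⁻²·cd except D., which is kg·m²·s⁻²·mol⁻¹.

D.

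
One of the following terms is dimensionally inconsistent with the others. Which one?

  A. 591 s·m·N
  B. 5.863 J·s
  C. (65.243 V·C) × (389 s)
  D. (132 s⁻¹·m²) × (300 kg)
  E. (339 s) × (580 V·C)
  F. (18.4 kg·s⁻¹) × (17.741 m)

F.

Expand each in SI base units:
  A. N·m·s = kg·m·s⁻²·m·s = kg·m²·s⁻¹
  B. J·s = N·m·s = kg·m²·s⁻¹
  C. [kg·m²·s⁻²] · [s] = kg·m²·s⁻¹
  D. [m²·s⁻¹] · [kg] = kg·m²·s⁻¹
  E. [s] · [kg·m²·s⁻²] = kg·m²·s⁻¹
  F. [kg·s⁻¹] · [m] = kg·m·s⁻¹
All reduce to kg·m²·s⁻¹ except F., which is kg·m·s⁻¹.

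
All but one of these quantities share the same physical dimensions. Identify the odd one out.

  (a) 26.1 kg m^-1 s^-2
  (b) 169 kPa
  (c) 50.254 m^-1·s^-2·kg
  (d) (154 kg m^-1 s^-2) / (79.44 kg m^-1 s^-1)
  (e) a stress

(d)

Expand each in SI base units:
  (a) kg·m⁻¹·s⁻²
  (b) Pa = N·m⁻² = kg·m⁻¹·s⁻²
  (c) kg·m⁻¹·s⁻²
  (d) [kg·m⁻¹·s⁻²] / [kg·m⁻¹·s⁻¹] = s⁻¹
  (e) [stress] = kg·m⁻¹·s⁻²
All reduce to kg·m⁻¹·s⁻² except (d), which is s⁻¹.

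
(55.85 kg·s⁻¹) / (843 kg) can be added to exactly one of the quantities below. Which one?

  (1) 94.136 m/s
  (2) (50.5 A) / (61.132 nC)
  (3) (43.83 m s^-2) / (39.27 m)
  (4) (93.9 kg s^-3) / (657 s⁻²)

(2)

Reference: [kg·s⁻¹] / [kg] = s⁻¹.
Each option:
  (1) m·s⁻¹
  (2) [A] / [s·A] = s⁻¹  ← same
  (3) [m·s⁻²] / [m] = s⁻²
  (4) [kg·s⁻³] / [s⁻²] = kg·s⁻¹
Only (2) matches s⁻¹.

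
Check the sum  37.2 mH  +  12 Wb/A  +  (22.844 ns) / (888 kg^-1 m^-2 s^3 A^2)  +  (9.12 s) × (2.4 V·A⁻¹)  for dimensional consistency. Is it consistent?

Expand each in SI base units:
  37.2 mH:  H = V·s·A⁻¹ = kg·m²·s⁻²·A⁻²
  12 Wb/A:  Wb·A⁻¹ = V·s·A⁻¹ = kg·m²·s⁻²·A⁻²
  (22.844 ns) / (888 kg^-1 m^-2 s^3 A^2):  [s] / [kg⁻¹·m⁻²·s³·A²] = kg·m²·s⁻²·A⁻²
  (9.12 s) × (2.4 V·A⁻¹):  [s] · [kg·m²·s⁻³·A⁻²] = kg·m²·s⁻²·A⁻²
Every term reduces to kg·m²·s⁻²·A⁻².

Yes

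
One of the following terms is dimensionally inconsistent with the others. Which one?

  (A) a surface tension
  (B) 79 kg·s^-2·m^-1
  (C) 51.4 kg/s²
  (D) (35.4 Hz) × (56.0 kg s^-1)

Work out the base dimensions of each:
  (A) [surface tension] = kg·s⁻²
  (B) kg·m⁻¹·s⁻²
  (C) kg·s⁻²
  (D) [s⁻¹] · [kg·s⁻¹] = kg·s⁻²
All reduce to kg·s⁻² except (B), which is kg·m⁻¹·s⁻².

(B)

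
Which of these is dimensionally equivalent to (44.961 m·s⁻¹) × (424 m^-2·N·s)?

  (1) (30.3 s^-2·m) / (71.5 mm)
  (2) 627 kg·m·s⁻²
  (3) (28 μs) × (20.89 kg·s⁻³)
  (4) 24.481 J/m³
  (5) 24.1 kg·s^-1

Reference: [m·s⁻¹] · [kg·m⁻¹·s⁻¹] = kg·s⁻².
Each option:
  (1) [m·s⁻²] / [m] = s⁻²
  (2) kg·m·s⁻²
  (3) [s] · [kg·s⁻³] = kg·s⁻²  ← same
  (4) J·m⁻³ = N·m·m⁻³ = kg·m⁻¹·s⁻²
  (5) kg·s⁻¹
Only (3) matches kg·s⁻².

(3)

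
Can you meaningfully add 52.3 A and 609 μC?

No

In SI base units:
  52.3 A:  A
  609 μC:  C = s·A
A ≠ s·A, so they cannot be added.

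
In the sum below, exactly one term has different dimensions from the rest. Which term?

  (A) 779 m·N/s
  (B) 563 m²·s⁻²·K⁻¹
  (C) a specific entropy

Reduce each to base SI dimensions:
  (A) N·m·s⁻¹ = kg·m·s⁻²·m·s⁻¹ = kg·m²·s⁻³
  (B) m²·s⁻²·K⁻¹
  (C) [specific entropy] = m²·s⁻²·K⁻¹
All reduce to m²·s⁻²·K⁻¹ except (A), which is kg·m²·s⁻³.

(A)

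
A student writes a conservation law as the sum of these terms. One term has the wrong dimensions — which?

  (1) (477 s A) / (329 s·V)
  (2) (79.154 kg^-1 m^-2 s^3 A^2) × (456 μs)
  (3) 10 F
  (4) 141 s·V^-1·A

(1)

Dimensions:
  (1) [s·A] / [kg·m²·s⁻²·A⁻¹] = kg⁻¹·m⁻²·s³·A²
  (2) [kg⁻¹·m⁻²·s³·A²] · [s] = kg⁻¹·m⁻²·s⁴·A²
  (3) F = C·V⁻¹ = kg⁻¹·m⁻²·s⁴·A²
  (4) A·s·V⁻¹ = A·s·(J·C⁻¹)⁻¹ = kg⁻¹·m⁻²·s⁴·A²
All reduce to kg⁻¹·m⁻²·s⁴·A² except (1), which is kg⁻¹·m⁻²·s³·A².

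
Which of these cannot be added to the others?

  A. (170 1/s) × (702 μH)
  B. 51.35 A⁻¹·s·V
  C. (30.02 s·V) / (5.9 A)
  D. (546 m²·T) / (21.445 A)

A.

Dimensions:
  A. [s⁻¹] · [kg·m²·s⁻²·A⁻²] = kg·m²·s⁻³·A⁻²
  B. V·s·A⁻¹ = J·C⁻¹·s·A⁻¹ = kg·m²·s⁻²·A⁻²
  C. [kg·m²·s⁻²·A⁻¹] / [A] = kg·m²·s⁻²·A⁻²
  D. [kg·m²·s⁻²·A⁻¹] / [A] = kg·m²·s⁻²·A⁻²
All reduce to kg·m²·s⁻²·A⁻² except A., which is kg·m²·s⁻³·A⁻².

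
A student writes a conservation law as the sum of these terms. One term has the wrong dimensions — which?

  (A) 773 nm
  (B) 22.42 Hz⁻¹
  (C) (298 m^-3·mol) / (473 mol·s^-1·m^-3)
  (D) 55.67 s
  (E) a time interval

Reduce each to base SI dimensions:
  (A) m
  (B) Hz⁻¹ = (s⁻¹)⁻¹ = s
  (C) [m⁻³·mol] / [m⁻³·s⁻¹·mol] = s
  (D) s
  (E) [time interval] = s
All reduce to s except (A), which is m.

(A)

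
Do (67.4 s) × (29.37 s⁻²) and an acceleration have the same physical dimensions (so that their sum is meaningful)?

No

Dimensions:
  (67.4 s) × (29.37 s⁻²):  [s] · [s⁻²] = s⁻¹
  an acceleration:  [acceleration] = m·s⁻²
s⁻¹ ≠ m·s⁻², so they cannot be added.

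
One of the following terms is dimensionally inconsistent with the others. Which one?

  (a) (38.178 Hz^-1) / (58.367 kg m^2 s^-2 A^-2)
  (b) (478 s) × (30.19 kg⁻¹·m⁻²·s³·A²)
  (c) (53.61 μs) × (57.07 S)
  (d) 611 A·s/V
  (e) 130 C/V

In SI base units:
  (a) [s] / [kg·m²·s⁻²·A⁻²] = kg⁻¹·m⁻²·s³·A²
  (b) [s] · [kg⁻¹·m⁻²·s³·A²] = kg⁻¹·m⁻²·s⁴·A²
  (c) [s] · [kg⁻¹·m⁻²·s³·A²] = kg⁻¹·m⁻²·s⁴·A²
  (d) A·s·V⁻¹ = A·s·(J·C⁻¹)⁻¹ = kg⁻¹·m⁻²·s⁴·A²
  (e) C·V⁻¹ = s·A·(J·C⁻¹)⁻¹ = kg⁻¹·m⁻²·s⁴·A²
All reduce to kg⁻¹·m⁻²·s⁴·A² except (a), which is kg⁻¹·m⁻²·s³·A².

(a)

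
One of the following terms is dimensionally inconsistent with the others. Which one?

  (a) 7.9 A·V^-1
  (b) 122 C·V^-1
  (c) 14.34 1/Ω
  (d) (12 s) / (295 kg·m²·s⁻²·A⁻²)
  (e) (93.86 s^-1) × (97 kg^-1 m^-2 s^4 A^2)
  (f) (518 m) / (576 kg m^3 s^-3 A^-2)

(b)

Work out the base dimensions of each:
  (a) A·V⁻¹ = A·(J·C⁻¹)⁻¹ = kg⁻¹·m⁻²·s³·A²
  (b) C·V⁻¹ = s·A·(J·C⁻¹)⁻¹ = kg⁻¹·m⁻²·s⁴·A²
  (c) Ω⁻¹ = (V·A⁻¹)⁻¹ = kg⁻¹·m⁻²·s³·A²
  (d) [s] / [kg·m²·s⁻²·A⁻²] = kg⁻¹·m⁻²·s³·A²
  (e) [s⁻¹] · [kg⁻¹·m⁻²·s⁴·A²] = kg⁻¹·m⁻²·s³·A²
  (f) [m] / [kg·m³·s⁻³·A⁻²] = kg⁻¹·m⁻²·s³·A²
All reduce to kg⁻¹·m⁻²·s³·A² except (b), which is kg⁻¹·m⁻²·s⁴·A².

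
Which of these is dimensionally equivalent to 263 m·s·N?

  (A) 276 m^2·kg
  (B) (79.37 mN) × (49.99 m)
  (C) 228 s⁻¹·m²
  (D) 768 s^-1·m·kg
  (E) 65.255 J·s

Reference: N·m·s = kg·m·s⁻²·m·s = kg·m²·s⁻¹.
Each option:
  (A) kg·m²
  (B) [kg·m·s⁻²] · [m] = kg·m²·s⁻²
  (C) m²·s⁻¹
  (D) kg·m·s⁻¹
  (E) J·s = N·m·s = kg·m²·s⁻¹  ← same
Only (E) matches kg·m²·s⁻¹.

(E)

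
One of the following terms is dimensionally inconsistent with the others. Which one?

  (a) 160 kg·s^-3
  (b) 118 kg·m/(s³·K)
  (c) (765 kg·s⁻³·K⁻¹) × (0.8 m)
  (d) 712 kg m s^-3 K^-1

(a)

Dimensions:
  (a) kg·s⁻³
  (b) kg·m·s⁻³·K⁻¹
  (c) [kg·s⁻³·K⁻¹] · [m] = kg·m·s⁻³·K⁻¹
  (d) kg·m·s⁻³·K⁻¹
All reduce to kg·m·s⁻³·K⁻¹ except (a), which is kg·s⁻³.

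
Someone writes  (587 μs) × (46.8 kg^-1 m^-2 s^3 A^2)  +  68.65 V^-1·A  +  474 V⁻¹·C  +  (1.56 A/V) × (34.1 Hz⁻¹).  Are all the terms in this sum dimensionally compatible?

No

Work out the base dimensions of each:
  (587 μs) × (46.8 kg^-1 m^-2 s^3 A^2):  [s] · [kg⁻¹·m⁻²·s³·A²] = kg⁻¹·m⁻²·s⁴·A²
  68.65 V^-1·A:  A·V⁻¹ = A·(J·C⁻¹)⁻¹ = kg⁻¹·m⁻²·s³·A²
  474 V⁻¹·C:  C·V⁻¹ = s·A·(J·C⁻¹)⁻¹ = kg⁻¹·m⁻²·s⁴·A²
  (1.56 A/V) × (34.1 Hz⁻¹):  [kg⁻¹·m⁻²·s³·A²] · [s] = kg⁻¹·m⁻²·s⁴·A²
The terms do not share a single dimension (kg⁻¹·m⁻²·s³·A² vs kg⁻¹·m⁻²·s⁴·A²).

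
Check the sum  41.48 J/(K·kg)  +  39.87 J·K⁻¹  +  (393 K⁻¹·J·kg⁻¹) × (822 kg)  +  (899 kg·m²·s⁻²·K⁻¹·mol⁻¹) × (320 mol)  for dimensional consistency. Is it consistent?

No

Expand each in SI base units:
  41.48 J/(K·kg):  J·kg⁻¹·K⁻¹ = N·m·kg⁻¹·K⁻¹ = m²·s⁻²·K⁻¹
  39.87 J·K⁻¹:  J·K⁻¹ = N·m·K⁻¹ = kg·m²·s⁻²·K⁻¹
  (393 K⁻¹·J·kg⁻¹) × (822 kg):  [m²·s⁻²·K⁻¹] · [kg] = kg·m²·s⁻²·K⁻¹
  (899 kg·m²·s⁻²·K⁻¹·mol⁻¹) × (320 mol):  [kg·m²·s⁻²·K⁻¹·mol⁻¹] · [mol] = kg·m²·s⁻²·K⁻¹
The terms do not share a single dimension (kg·m²·s⁻²·K⁻¹ vs m²·s⁻²·K⁻¹).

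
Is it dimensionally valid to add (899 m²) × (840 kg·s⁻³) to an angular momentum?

Expand each in SI base units:
  (899 m²) × (840 kg·s⁻³):  [m²] · [kg·s⁻³] = kg·m²·s⁻³
  an angular momentum:  [angular momentum] = kg·m²·s⁻¹
kg·m²·s⁻³ ≠ kg·m²·s⁻¹, so they cannot be added.

No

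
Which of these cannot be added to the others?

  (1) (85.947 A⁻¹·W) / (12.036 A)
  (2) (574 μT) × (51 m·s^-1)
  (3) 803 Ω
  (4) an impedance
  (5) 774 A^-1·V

Work out the base dimensions of each:
  (1) [kg·m²·s⁻³·A⁻¹] / [A] = kg·m²·s⁻³·A⁻²
  (2) [kg·s⁻²·A⁻¹] · [m·s⁻¹] = kg·m·s⁻³·A⁻¹
  (3) Ω = V·A⁻¹ = kg·m²·s⁻³·A⁻²
  (4) [impedance] = kg·m²·s⁻³·A⁻²
  (5) V·A⁻¹ = J·C⁻¹·A⁻¹ = kg·m²·s⁻³·A⁻²
All reduce to kg·m²·s⁻³·A⁻² except (2), which is kg·m·s⁻³·A⁻¹.

(2)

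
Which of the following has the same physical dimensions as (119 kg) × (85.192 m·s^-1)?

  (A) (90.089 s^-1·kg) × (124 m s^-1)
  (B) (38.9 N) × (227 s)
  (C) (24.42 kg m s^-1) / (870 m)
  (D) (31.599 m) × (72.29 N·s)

(B)

Reference: [kg] · [m·s⁻¹] = kg·m·s⁻¹.
Each option:
  (A) [kg·s⁻¹] · [m·s⁻¹] = kg·m·s⁻²
  (B) [kg·m·s⁻²] · [s] = kg·m·s⁻¹  ← same
  (C) [kg·m·s⁻¹] / [m] = kg·s⁻¹
  (D) [m] · [kg·m·s⁻¹] = kg·m²·s⁻¹
Only (B) matches kg·m·s⁻¹.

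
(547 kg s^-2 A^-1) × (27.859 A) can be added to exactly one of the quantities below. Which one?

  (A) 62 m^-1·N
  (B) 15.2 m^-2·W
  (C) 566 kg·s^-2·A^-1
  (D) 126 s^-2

(A)

Reference: [kg·s⁻²·A⁻¹] · [A] = kg·s⁻².
Each option:
  (A) N·m⁻¹ = kg·m·s⁻²·m⁻¹ = kg·s⁻²  ← same
  (B) W·m⁻² = J·s⁻¹·m⁻² = kg·s⁻³
  (C) kg·s⁻²·A⁻¹
  (D) s⁻²
Only (A) matches kg·s⁻².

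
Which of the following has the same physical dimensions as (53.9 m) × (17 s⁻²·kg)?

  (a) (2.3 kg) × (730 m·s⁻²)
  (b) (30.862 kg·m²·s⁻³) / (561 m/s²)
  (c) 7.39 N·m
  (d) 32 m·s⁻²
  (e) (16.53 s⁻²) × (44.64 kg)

Reference: [m] · [kg·s⁻²] = kg·m·s⁻².
Each option:
  (a) [kg] · [m·s⁻²] = kg·m·s⁻²  ← same
  (b) [kg·m²·s⁻³] / [m·s⁻²] = kg·m·s⁻¹
  (c) N·m = kg·m·s⁻²·m = kg·m²·s⁻²
  (d) m·s⁻²
  (e) [s⁻²] · [kg] = kg·s⁻²
Only (a) matches kg·m·s⁻².

(a)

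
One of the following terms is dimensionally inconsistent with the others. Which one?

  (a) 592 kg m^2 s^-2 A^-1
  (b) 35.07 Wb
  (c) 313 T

(c)

In SI base units:
  (a) kg·m²·s⁻²·A⁻¹
  (b) Wb = V·s = kg·m²·s⁻²·A⁻¹
  (c) T = Wb·m⁻² = kg·s⁻²·A⁻¹
All reduce to kg·m²·s⁻²·A⁻¹ except (c), which is kg·s⁻²·A⁻¹.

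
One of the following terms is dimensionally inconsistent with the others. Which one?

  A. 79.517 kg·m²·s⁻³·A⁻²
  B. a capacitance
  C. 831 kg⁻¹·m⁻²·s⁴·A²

A.

In SI base units:
  A. kg·m²·s⁻³·A⁻²
  B. [capacitance] = kg⁻¹·m⁻²·s⁴·A²
  C. kg⁻¹·m⁻²·s⁴·A²
All reduce to kg⁻¹·m⁻²·s⁴·A² except A., which is kg·m²·s⁻³·A⁻².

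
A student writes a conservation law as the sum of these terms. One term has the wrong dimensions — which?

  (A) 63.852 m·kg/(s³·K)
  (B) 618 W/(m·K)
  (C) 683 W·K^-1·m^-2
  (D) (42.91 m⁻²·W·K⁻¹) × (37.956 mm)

Dimensions:
  (A) kg·m·s⁻³·K⁻¹
  (B) W·m⁻¹·K⁻¹ = J·s⁻¹·m⁻¹·K⁻¹ = kg·m·s⁻³·K⁻¹
  (C) W·m⁻²·K⁻¹ = J·s⁻¹·m⁻²·K⁻¹ = kg·s⁻³·K⁻¹
  (D) [kg·s⁻³·K⁻¹] · [m] = kg·m·s⁻³·K⁻¹
All reduce to kg·m·s⁻³·K⁻¹ except (C), which is kg·s⁻³·K⁻¹.

(C)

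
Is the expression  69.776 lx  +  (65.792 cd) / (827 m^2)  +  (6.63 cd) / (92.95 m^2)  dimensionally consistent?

Reduce each to base SI dimensions:
  69.776 lx:  lx = lm·m⁻² = m⁻²·cd
  (65.792 cd) / (827 m^2):  [cd] / [m²] = m⁻²·cd
  (6.63 cd) / (92.95 m^2):  [cd] / [m²] = m⁻²·cd
Every term reduces to m⁻²·cd.

Yes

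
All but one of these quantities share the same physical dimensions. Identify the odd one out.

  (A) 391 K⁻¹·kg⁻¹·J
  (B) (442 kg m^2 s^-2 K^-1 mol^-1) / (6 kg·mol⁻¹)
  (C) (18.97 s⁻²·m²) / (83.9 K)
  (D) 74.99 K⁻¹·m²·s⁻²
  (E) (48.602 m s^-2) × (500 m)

Reduce each to base SI dimensions:
  (A) J·kg⁻¹·K⁻¹ = N·m·kg⁻¹·K⁻¹ = m²·s⁻²·K⁻¹
  (B) [kg·m²·s⁻²·K⁻¹·mol⁻¹] / [kg·mol⁻¹] = m²·s⁻²·K⁻¹
  (C) [m²·s⁻²] / [K] = m²·s⁻²·K⁻¹
  (D) m²·s⁻²·K⁻¹
  (E) [m·s⁻²] · [m] = m²·s⁻²
All reduce to m²·s⁻²·K⁻¹ except (E), which is m²·s⁻².

(E)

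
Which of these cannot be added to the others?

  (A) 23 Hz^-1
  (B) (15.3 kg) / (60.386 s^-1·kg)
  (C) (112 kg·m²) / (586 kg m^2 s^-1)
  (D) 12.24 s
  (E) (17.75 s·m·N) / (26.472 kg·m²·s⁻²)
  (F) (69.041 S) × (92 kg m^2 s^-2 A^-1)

Work out the base dimensions of each:
  (A) Hz⁻¹ = (s⁻¹)⁻¹ = s
  (B) [kg] / [kg·s⁻¹] = s
  (C) [kg·m²] / [kg·m²·s⁻¹] = s
  (D) s
  (E) [kg·m²·s⁻¹] / [kg·m²·s⁻²] = s
  (F) [kg⁻¹·m⁻²·s³·A²] · [kg·m²·s⁻²·A⁻¹] = s·A
All reduce to s except (F), which is s·A.

(F)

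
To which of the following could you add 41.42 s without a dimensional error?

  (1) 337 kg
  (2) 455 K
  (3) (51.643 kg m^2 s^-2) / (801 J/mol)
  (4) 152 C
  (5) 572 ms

(5)

Reference: s.
Each option:
  (1) kg
  (2) K
  (3) [kg·m²·s⁻²] / [kg·m²·s⁻²·mol⁻¹] = mol
  (4) C = s·A
  (5) s  ← same
Only (5) matches s.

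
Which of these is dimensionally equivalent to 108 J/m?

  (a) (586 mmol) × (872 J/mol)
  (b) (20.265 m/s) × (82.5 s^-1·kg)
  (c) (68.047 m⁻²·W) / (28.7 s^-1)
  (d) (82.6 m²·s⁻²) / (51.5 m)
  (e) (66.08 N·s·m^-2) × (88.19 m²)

Reference: J·m⁻¹ = N·m·m⁻¹ = kg·m·s⁻².
Each option:
  (a) [mol] · [kg·m²·s⁻²·mol⁻¹] = kg·m²·s⁻²
  (b) [m·s⁻¹] · [kg·s⁻¹] = kg·m·s⁻²  ← same
  (c) [kg·s⁻³] / [s⁻¹] = kg·s⁻²
  (d) [m²·s⁻²] / [m] = m·s⁻²
  (e) [kg·m⁻¹·s⁻¹] · [m²] = kg·m·s⁻¹
Only (b) matches kg·m·s⁻².

(b)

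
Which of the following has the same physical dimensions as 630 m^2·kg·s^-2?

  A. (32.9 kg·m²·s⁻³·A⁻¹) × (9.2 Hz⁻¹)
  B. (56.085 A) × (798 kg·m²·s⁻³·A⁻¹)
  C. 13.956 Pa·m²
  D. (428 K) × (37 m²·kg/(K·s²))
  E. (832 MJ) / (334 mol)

Reference: kg·m²·s⁻².
Each option:
  A. [kg·m²·s⁻³·A⁻¹] · [s] = kg·m²·s⁻²·A⁻¹
  B. [A] · [kg·m²·s⁻³·A⁻¹] = kg·m²·s⁻³
  C. Pa·m² = N·m⁻²·m² = kg·m·s⁻²
  D. [K] · [kg·m²·s⁻²·K⁻¹] = kg·m²·s⁻²  ← same
  E. [kg·m²·s⁻²] / [mol] = kg·m²·s⁻²·mol⁻¹
Only D. matches kg·m²·s⁻².

D.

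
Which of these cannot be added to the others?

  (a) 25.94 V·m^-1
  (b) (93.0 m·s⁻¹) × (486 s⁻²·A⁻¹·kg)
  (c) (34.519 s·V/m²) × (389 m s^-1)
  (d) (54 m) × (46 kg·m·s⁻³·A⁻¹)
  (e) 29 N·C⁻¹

(d)

Expand each in SI base units:
  (a) V·m⁻¹ = J·C⁻¹·m⁻¹ = kg·m·s⁻³·A⁻¹
  (b) [m·s⁻¹] · [kg·s⁻²·A⁻¹] = kg·m·s⁻³·A⁻¹
  (c) [kg·s⁻²·A⁻¹] · [m·s⁻¹] = kg·m·s⁻³·A⁻¹
  (d) [m] · [kg·m·s⁻³·A⁻¹] = kg·m²·s⁻³·A⁻¹
  (e) N·C⁻¹ = kg·m·s⁻²·(s·A)⁻¹ = kg·m·s⁻³·A⁻¹
All reduce to kg·m·s⁻³·A⁻¹ except (d), which is kg·m²·s⁻³·A⁻¹.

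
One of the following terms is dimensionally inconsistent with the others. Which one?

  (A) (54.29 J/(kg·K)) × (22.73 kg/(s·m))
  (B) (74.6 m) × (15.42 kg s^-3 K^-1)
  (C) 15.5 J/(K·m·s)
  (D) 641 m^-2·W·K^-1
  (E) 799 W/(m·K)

(D)

Reduce each to base SI dimensions:
  (A) [m²·s⁻²·K⁻¹] · [kg·m⁻¹·s⁻¹] = kg·m·s⁻³·K⁻¹
  (B) [m] · [kg·s⁻³·K⁻¹] = kg·m·s⁻³·K⁻¹
  (C) J·s⁻¹·m⁻¹·K⁻¹ = N·m·s⁻¹·m⁻¹·K⁻¹ = kg·m·s⁻³·K⁻¹
  (D) W·m⁻²·K⁻¹ = J·s⁻¹·m⁻²·K⁻¹ = kg·s⁻³·K⁻¹
  (E) W·m⁻¹·K⁻¹ = J·s⁻¹·m⁻¹·K⁻¹ = kg·m·s⁻³·K⁻¹
All reduce to kg·m·s⁻³·K⁻¹ except (D), which is kg·s⁻³·K⁻¹.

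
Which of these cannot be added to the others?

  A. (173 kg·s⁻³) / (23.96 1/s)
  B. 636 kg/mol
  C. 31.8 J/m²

B.

Dimensions:
  A. [kg·s⁻³] / [s⁻¹] = kg·s⁻²
  B. kg·mol⁻¹
  C. J·m⁻² = N·m·m⁻² = kg·s⁻²
All reduce to kg·s⁻² except B., which is kg·mol⁻¹.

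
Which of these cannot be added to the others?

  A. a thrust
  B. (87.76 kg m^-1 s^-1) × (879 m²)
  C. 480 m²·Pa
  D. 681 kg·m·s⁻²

Work out the base dimensions of each:
  A. [thrust] = kg·m·s⁻²
  B. [kg·m⁻¹·s⁻¹] · [m²] = kg·m·s⁻¹
  C. Pa·m² = N·m⁻²·m² = kg·m·s⁻²
  D. kg·m·s⁻²
All reduce to kg·m·s⁻² except B., which is kg·m·s⁻¹.

B.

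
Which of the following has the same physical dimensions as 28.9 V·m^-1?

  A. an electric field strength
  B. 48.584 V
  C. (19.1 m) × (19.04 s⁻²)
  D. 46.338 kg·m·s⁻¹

A.

Reference: V·m⁻¹ = J·C⁻¹·m⁻¹ = kg·m·s⁻³·A⁻¹.
Each option:
  A. [electric field strength] = kg·m·s⁻³·A⁻¹  ← same
  B. V = J·C⁻¹ = kg·m²·s⁻³·A⁻¹
  C. [m] · [s⁻²] = m·s⁻²
  D. kg·m·s⁻¹
Only A. matches kg·m·s⁻³·A⁻¹.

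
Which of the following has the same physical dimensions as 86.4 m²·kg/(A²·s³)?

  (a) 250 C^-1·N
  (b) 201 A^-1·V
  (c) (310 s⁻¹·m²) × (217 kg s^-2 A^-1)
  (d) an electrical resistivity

(b)

Reference: kg·m²·s⁻³·A⁻².
Each option:
  (a) N·C⁻¹ = kg·m·s⁻²·(s·A)⁻¹ = kg·m·s⁻³·A⁻¹
  (b) V·A⁻¹ = J·C⁻¹·A⁻¹ = kg·m²·s⁻³·A⁻²  ← same
  (c) [m²·s⁻¹] · [kg·s⁻²·A⁻¹] = kg·m²·s⁻³·A⁻¹
  (d) [electrical resistivity] = kg·m³·s⁻³·A⁻²
Only (b) matches kg·m²·s⁻³·A⁻².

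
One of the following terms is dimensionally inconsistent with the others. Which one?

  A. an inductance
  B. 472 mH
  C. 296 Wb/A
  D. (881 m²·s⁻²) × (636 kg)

D.

In SI base units:
  A. [inductance] = kg·m²·s⁻²·A⁻²
  B. H = V·s·A⁻¹ = kg·m²·s⁻²·A⁻²
  C. Wb·A⁻¹ = V·s·A⁻¹ = kg·m²·s⁻²·A⁻²
  D. [m²·s⁻²] · [kg] = kg·m²·s⁻²
All reduce to kg·m²·s⁻²·A⁻² except D., which is kg·m²·s⁻².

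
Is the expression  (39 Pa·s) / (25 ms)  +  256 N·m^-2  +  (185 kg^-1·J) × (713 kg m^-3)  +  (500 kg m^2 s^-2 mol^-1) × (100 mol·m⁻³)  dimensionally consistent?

Work out the base dimensions of each:
  (39 Pa·s) / (25 ms):  [kg·m⁻¹·s⁻¹] / [s] = kg·m⁻¹·s⁻²
  256 N·m^-2:  N·m⁻² = kg·m·s⁻²·m⁻² = kg·m⁻¹·s⁻²
  (185 kg^-1·J) × (713 kg m^-3):  [m²·s⁻²] · [kg·m⁻³] = kg·m⁻¹·s⁻²
  (500 kg m^2 s^-2 mol^-1) × (100 mol·m⁻³):  [kg·m²·s⁻²·mol⁻¹] · [m⁻³·mol] = kg·m⁻¹·s⁻²
Every term reduces to kg·m⁻¹·s⁻².

Yes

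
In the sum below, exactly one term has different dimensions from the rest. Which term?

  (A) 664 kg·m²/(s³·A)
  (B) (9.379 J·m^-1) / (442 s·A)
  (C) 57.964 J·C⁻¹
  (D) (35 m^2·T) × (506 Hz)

Work out the base dimensions of each:
  (A) kg·m²·s⁻³·A⁻¹
  (B) [kg·m·s⁻²] / [s·A] = kg·m·s⁻³·A⁻¹
  (C) J·C⁻¹ = N·m·(s·A)⁻¹ = kg·m²·s⁻³·A⁻¹
  (D) [kg·m²·s⁻²·A⁻¹] · [s⁻¹] = kg·m²·s⁻³·A⁻¹
All reduce to kg·m²·s⁻³·A⁻¹ except (B), which is kg·m·s⁻³·A⁻¹.

(B)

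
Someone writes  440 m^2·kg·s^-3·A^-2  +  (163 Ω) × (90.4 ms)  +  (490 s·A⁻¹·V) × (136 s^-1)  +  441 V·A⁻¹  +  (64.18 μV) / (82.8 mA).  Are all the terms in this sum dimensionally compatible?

No

Expand each in SI base units:
  440 m^2·kg·s^-3·A^-2:  kg·m²·s⁻³·A⁻²
  (163 Ω) × (90.4 ms):  [kg·m²·s⁻³·A⁻²] · [s] = kg·m²·s⁻²·A⁻²
  (490 s·A⁻¹·V) × (136 s^-1):  [kg·m²·s⁻²·A⁻²] · [s⁻¹] = kg·m²·s⁻³·A⁻²
  441 V·A⁻¹:  V·A⁻¹ = J·C⁻¹·A⁻¹ = kg·m²·s⁻³·A⁻²
  (64.18 μV) / (82.8 mA):  [kg·m²·s⁻³·A⁻¹] / [A] = kg·m²·s⁻³·A⁻²
The terms do not share a single dimension (kg·m²·s⁻²·A⁻² vs kg·m²·s⁻³·A⁻²).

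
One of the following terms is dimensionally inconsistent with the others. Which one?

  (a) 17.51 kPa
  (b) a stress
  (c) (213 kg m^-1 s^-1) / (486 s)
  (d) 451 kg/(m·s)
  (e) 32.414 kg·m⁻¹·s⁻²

Dimensions:
  (a) Pa = N·m⁻² = kg·m⁻¹·s⁻²
  (b) [stress] = kg·m⁻¹·s⁻²
  (c) [kg·m⁻¹·s⁻¹] / [s] = kg·m⁻¹·s⁻²
  (d) kg·m⁻¹·s⁻¹
  (e) kg·m⁻¹·s⁻²
All reduce to kg·m⁻¹·s⁻² except (d), which is kg·m⁻¹·s⁻¹.

(d)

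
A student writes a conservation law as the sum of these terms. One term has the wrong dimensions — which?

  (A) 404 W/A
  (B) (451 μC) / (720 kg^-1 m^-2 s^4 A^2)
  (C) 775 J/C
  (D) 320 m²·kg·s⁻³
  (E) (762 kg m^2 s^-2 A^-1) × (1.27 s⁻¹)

In SI base units:
  (A) W·A⁻¹ = J·s⁻¹·A⁻¹ = kg·m²·s⁻³·A⁻¹
  (B) [s·A] / [kg⁻¹·m⁻²·s⁴·A²] = kg·m²·s⁻³·A⁻¹
  (C) J·C⁻¹ = N·m·(s·A)⁻¹ = kg·m²·s⁻³·A⁻¹
  (D) kg·m²·s⁻³
  (E) [kg·m²·s⁻²·A⁻¹] · [s⁻¹] = kg·m²·s⁻³·A⁻¹
All reduce to kg·m²·s⁻³·A⁻¹ except (D), which is kg·m²·s⁻³.

(D)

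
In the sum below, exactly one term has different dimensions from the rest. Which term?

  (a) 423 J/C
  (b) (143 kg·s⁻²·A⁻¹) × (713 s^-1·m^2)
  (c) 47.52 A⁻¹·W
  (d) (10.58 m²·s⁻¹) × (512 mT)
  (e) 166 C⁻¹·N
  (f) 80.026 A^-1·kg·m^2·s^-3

(e)

Expand each in SI base units:
  (a) J·C⁻¹ = N·m·(s·A)⁻¹ = kg·m²·s⁻³·A⁻¹
  (b) [kg·s⁻²·A⁻¹] · [m²·s⁻¹] = kg·m²·s⁻³·A⁻¹
  (c) W·A⁻¹ = J·s⁻¹·A⁻¹ = kg·m²·s⁻³·A⁻¹
  (d) [m²·s⁻¹] · [kg·s⁻²·A⁻¹] = kg·m²·s⁻³·A⁻¹
  (e) N·C⁻¹ = kg·m·s⁻²·(s·A)⁻¹ = kg·m·s⁻³·A⁻¹
  (f) kg·m²·s⁻³·A⁻¹
All reduce to kg·m²·s⁻³·A⁻¹ except (e), which is kg·m·s⁻³·A⁻¹.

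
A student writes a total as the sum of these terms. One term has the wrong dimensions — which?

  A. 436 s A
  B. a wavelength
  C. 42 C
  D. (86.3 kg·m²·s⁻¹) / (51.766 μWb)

In SI base units:
  A. s·A
  B. [wavelength] = m
  C. C = s·A
  D. [kg·m²·s⁻¹] / [kg·m²·s⁻²·A⁻¹] = s·A
All reduce to s·A except B., which is m.

B.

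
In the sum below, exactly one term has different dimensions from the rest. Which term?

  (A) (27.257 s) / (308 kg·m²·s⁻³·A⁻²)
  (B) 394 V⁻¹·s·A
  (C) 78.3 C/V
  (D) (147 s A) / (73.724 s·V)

(D)

Dimensions:
  (A) [s] / [kg·m²·s⁻³·A⁻²] = kg⁻¹·m⁻²·s⁴·A²
  (B) A·s·V⁻¹ = A·s·(J·C⁻¹)⁻¹ = kg⁻¹·m⁻²·s⁴·A²
  (C) C·V⁻¹ = s·A·(J·C⁻¹)⁻¹ = kg⁻¹·m⁻²·s⁴·A²
  (D) [s·A] / [kg·m²·s⁻²·A⁻¹] = kg⁻¹·m⁻²·s³·A²
All reduce to kg⁻¹·m⁻²·s⁴·A² except (D), which is kg⁻¹·m⁻²·s³·A².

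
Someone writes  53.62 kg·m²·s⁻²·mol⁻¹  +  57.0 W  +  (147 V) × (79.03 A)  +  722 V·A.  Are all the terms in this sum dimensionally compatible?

Dimensions:
  53.62 kg·m²·s⁻²·mol⁻¹:  kg·m²·s⁻²·mol⁻¹
  57.0 W:  W = J·s⁻¹ = kg·m²·s⁻³
  (147 V) × (79.03 A):  [kg·m²·s⁻³·A⁻¹] · [A] = kg·m²·s⁻³
  722 V·A:  V·A = J·C⁻¹·A = kg·m²·s⁻³
The terms do not share a single dimension (kg·m²·s⁻²·mol⁻¹ vs kg·m²·s⁻³).

No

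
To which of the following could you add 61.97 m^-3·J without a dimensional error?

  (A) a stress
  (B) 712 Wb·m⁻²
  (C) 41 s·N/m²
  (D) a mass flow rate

(A)

Reference: J·m⁻³ = N·m·m⁻³ = kg·m⁻¹·s⁻².
Each option:
  (A) [stress] = kg·m⁻¹·s⁻²  ← same
  (B) Wb·m⁻² = V·s·m⁻² = kg·s⁻²·A⁻¹
  (C) N·s·m⁻² = kg·m·s⁻²·s·m⁻² = kg·m⁻¹·s⁻¹
  (D) [mass flow rate] = kg·s⁻¹
Only (A) matches kg·m⁻¹·s⁻².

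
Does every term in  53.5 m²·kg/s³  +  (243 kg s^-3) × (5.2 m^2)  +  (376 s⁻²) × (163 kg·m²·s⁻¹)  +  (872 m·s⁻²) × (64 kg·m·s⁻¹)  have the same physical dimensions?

Yes

Expand each in SI base units:
  53.5 m²·kg/s³:  kg·m²·s⁻³
  (243 kg s^-3) × (5.2 m^2):  [kg·s⁻³] · [m²] = kg·m²·s⁻³
  (376 s⁻²) × (163 kg·m²·s⁻¹):  [s⁻²] · [kg·m²·s⁻¹] = kg·m²·s⁻³
  (872 m·s⁻²) × (64 kg·m·s⁻¹):  [m·s⁻²] · [kg·m·s⁻¹] = kg·m²·s⁻³
Every term reduces to kg·m²·s⁻³.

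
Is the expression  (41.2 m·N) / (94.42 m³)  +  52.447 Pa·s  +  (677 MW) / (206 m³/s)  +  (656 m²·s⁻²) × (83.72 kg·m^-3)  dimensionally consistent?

Work out the base dimensions of each:
  (41.2 m·N) / (94.42 m³):  [kg·m²·s⁻²] / [m³] = kg·m⁻¹·s⁻²
  52.447 Pa·s:  Pa·s = N·m⁻²·s = kg·m⁻¹·s⁻¹
  (677 MW) / (206 m³/s):  [kg·m²·s⁻³] / [m³·s⁻¹] = kg·m⁻¹·s⁻²
  (656 m²·s⁻²) × (83.72 kg·m^-3):  [m²·s⁻²] · [kg·m⁻³] = kg·m⁻¹·s⁻²
The terms do not share a single dimension (kg·m⁻¹·s⁻² vs kg·m⁻¹·s⁻¹).

No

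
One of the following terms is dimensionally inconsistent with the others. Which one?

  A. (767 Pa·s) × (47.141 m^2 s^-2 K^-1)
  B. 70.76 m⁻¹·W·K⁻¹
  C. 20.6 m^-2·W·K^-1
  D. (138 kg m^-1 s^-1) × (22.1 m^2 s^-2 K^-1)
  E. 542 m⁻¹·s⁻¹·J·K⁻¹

In SI base units:
  A. [kg·m⁻¹·s⁻¹] · [m²·s⁻²·K⁻¹] = kg·m·s⁻³·K⁻¹
  B. W·m⁻¹·K⁻¹ = J·s⁻¹·m⁻¹·K⁻¹ = kg·m·s⁻³·K⁻¹
  C. W·m⁻²·K⁻¹ = J·s⁻¹·m⁻²·K⁻¹ = kg·s⁻³·K⁻¹
  D. [kg·m⁻¹·s⁻¹] · [m²·s⁻²·K⁻¹] = kg·m·s⁻³·K⁻¹
  E. J·s⁻¹·m⁻¹·K⁻¹ = N·m·s⁻¹·m⁻¹·K⁻¹ = kg·m·s⁻³·K⁻¹
All reduce to kg·m·s⁻³·K⁻¹ except C., which is kg·s⁻³·K⁻¹.

C.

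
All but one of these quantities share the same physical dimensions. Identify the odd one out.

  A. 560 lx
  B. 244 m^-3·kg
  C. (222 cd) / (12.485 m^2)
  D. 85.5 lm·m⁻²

In SI base units:
  A. lx = lm·m⁻² = m⁻²·cd
  B. kg·m⁻³
  C. [cd] / [m²] = m⁻²·cd
  D. lm·m⁻² = cd·m⁻² = m⁻²·cd
All reduce to m⁻²·cd except B., which is kg·m⁻³.

B.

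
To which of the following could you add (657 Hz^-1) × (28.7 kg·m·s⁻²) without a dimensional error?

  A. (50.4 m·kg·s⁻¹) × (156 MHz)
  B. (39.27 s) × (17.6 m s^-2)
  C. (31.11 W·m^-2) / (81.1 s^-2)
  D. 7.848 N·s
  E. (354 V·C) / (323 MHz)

Reference: [s] · [kg·m·s⁻²] = kg·m·s⁻¹.
Each option:
  A. [kg·m·s⁻¹] · [s⁻¹] = kg·m·s⁻²
  B. [s] · [m·s⁻²] = m·s⁻¹
  C. [kg·s⁻³] / [s⁻²] = kg·s⁻¹
  D. N·s = kg·m·s⁻²·s = kg·m·s⁻¹  ← same
  E. [kg·m²·s⁻²] / [s⁻¹] = kg·m²·s⁻¹
Only D. matches kg·m·s⁻¹.

D.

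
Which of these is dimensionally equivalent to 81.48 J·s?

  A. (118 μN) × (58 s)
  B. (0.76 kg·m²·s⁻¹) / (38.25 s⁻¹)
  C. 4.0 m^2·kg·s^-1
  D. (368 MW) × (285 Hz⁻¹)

Reference: J·s = N·m·s = kg·m²·s⁻¹.
Each option:
  A. [kg·m·s⁻²] · [s] = kg·m·s⁻¹
  B. [kg·m²·s⁻¹] / [s⁻¹] = kg·m²
  C. kg·m²·s⁻¹  ← same
  D. [kg·m²·s⁻³] · [s] = kg·m²·s⁻²
Only C. matches kg·m²·s⁻¹.

C.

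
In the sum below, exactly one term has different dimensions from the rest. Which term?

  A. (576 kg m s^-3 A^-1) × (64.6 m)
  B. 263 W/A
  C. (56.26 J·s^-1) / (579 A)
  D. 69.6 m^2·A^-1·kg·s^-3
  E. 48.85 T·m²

Dimensions:
  A. [kg·m·s⁻³·A⁻¹] · [m] = kg·m²·s⁻³·A⁻¹
  B. W·A⁻¹ = J·s⁻¹·A⁻¹ = kg·m²·s⁻³·A⁻¹
  C. [kg·m²·s⁻³] / [A] = kg·m²·s⁻³·A⁻¹
  D. kg·m²·s⁻³·A⁻¹
  E. T·m² = Wb·m⁻²·m² = kg·m²·s⁻²·A⁻¹
All reduce to kg·m²·s⁻³·A⁻¹ except E., which is kg·m²·s⁻²·A⁻¹.

E.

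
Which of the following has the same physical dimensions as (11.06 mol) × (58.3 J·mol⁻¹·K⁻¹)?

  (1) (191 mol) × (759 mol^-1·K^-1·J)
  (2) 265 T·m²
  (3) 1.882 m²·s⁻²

(1)

Reference: [mol] · [kg·m²·s⁻²·K⁻¹·mol⁻¹] = kg·m²·s⁻²·K⁻¹.
Each option:
  (1) [mol] · [kg·m²·s⁻²·K⁻¹·mol⁻¹] = kg·m²·s⁻²·K⁻¹  ← same
  (2) T·m² = Wb·m⁻²·m² = kg·m²·s⁻²·A⁻¹
  (3) m²·s⁻²
Only (1) matches kg·m²·s⁻²·K⁻¹.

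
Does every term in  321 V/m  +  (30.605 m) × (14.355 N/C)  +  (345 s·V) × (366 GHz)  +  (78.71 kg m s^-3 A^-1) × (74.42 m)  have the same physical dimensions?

Expand each in SI base units:
  321 V/m:  V·m⁻¹ = J·C⁻¹·m⁻¹ = kg·m·s⁻³·A⁻¹
  (30.605 m) × (14.355 N/C):  [m] · [kg·m·s⁻³·A⁻¹] = kg·m²·s⁻³·A⁻¹
  (345 s·V) × (366 GHz):  [kg·m²·s⁻²·A⁻¹] · [s⁻¹] = kg·m²·s⁻³·A⁻¹
  (78.71 kg m s^-3 A^-1) × (74.42 m):  [kg·m·s⁻³·A⁻¹] · [m] = kg·m²·s⁻³·A⁻¹
The terms do not share a single dimension (kg·m²·s⁻³·A⁻¹ vs kg·m·s⁻³·A⁻¹).

No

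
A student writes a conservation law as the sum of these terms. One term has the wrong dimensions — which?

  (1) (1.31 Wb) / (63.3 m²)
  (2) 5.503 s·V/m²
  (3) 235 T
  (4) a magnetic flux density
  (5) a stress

Work out the base dimensions of each:
  (1) [kg·m²·s⁻²·A⁻¹] / [m²] = kg·s⁻²·A⁻¹
  (2) V·s·m⁻² = J·C⁻¹·s·m⁻² = kg·s⁻²·A⁻¹
  (3) T = Wb·m⁻² = kg·s⁻²·A⁻¹
  (4) [magnetic flux density] = kg·s⁻²·A⁻¹
  (5) [stress] = kg·m⁻¹·s⁻²
All reduce to kg·s⁻²·A⁻¹ except (5), which is kg·m⁻¹·s⁻².

(5)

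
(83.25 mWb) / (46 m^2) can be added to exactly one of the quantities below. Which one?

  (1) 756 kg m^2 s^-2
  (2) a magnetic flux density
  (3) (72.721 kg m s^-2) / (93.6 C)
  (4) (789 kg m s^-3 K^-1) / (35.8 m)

Reference: [kg·m²·s⁻²·A⁻¹] / [m²] = kg·s⁻²·A⁻¹.
Each option:
  (1) kg·m²·s⁻²
  (2) [magnetic flux density] = kg·s⁻²·A⁻¹  ← same
  (3) [kg·m·s⁻²] / [s·A] = kg·m·s⁻³·A⁻¹
  (4) [kg·m·s⁻³·K⁻¹] / [m] = kg·s⁻³·K⁻¹
Only (2) matches kg·s⁻²·A⁻¹.

(2)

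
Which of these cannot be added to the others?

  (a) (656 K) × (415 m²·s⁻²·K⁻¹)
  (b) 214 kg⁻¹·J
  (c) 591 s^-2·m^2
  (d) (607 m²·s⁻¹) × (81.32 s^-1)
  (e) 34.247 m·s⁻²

Work out the base dimensions of each:
  (a) [K] · [m²·s⁻²·K⁻¹] = m²·s⁻²
  (b) J·kg⁻¹ = N·m·kg⁻¹ = m²·s⁻²
  (c) m²·s⁻²
  (d) [m²·s⁻¹] · [s⁻¹] = m²·s⁻²
  (e) m·s⁻²
All reduce to m²·s⁻² except (e), which is m·s⁻².

(e)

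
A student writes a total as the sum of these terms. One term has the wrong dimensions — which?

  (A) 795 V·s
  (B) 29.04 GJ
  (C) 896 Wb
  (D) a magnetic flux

Expand each in SI base units:
  (A) V·s = J·C⁻¹·s = kg·m²·s⁻²·A⁻¹
  (B) J = N·m = kg·m²·s⁻²
  (C) Wb = V·s = kg·m²·s⁻²·A⁻¹
  (D) [magnetic flux] = kg·m²·s⁻²·A⁻¹
All reduce to kg·m²·s⁻²·A⁻¹ except (B), which is kg·m²·s⁻².

(B)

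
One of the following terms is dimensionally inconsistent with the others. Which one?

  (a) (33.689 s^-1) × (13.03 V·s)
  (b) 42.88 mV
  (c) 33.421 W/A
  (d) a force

Reduce each to base SI dimensions:
  (a) [s⁻¹] · [kg·m²·s⁻²·A⁻¹] = kg·m²·s⁻³·A⁻¹
  (b) V = J·C⁻¹ = kg·m²·s⁻³·A⁻¹
  (c) W·A⁻¹ = J·s⁻¹·A⁻¹ = kg·m²·s⁻³·A⁻¹
  (d) [force] = kg·m·s⁻²
All reduce to kg·m²·s⁻³·A⁻¹ except (d), which is kg·m·s⁻².

(d)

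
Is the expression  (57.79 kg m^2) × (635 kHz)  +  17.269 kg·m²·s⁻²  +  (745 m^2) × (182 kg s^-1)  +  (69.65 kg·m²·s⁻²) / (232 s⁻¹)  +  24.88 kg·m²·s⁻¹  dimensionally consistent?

Expand each in SI base units:
  (57.79 kg m^2) × (635 kHz):  [kg·m²] · [s⁻¹] = kg·m²·s⁻¹
  17.269 kg·m²·s⁻²:  kg·m²·s⁻²
  (745 m^2) × (182 kg s^-1):  [m²] · [kg·s⁻¹] = kg·m²·s⁻¹
  (69.65 kg·m²·s⁻²) / (232 s⁻¹):  [kg·m²·s⁻²] / [s⁻¹] = kg·m²·s⁻¹
  24.88 kg·m²·s⁻¹:  kg·m²·s⁻¹
The terms do not share a single dimension (kg·m²·s⁻² vs kg·m²·s⁻¹).

No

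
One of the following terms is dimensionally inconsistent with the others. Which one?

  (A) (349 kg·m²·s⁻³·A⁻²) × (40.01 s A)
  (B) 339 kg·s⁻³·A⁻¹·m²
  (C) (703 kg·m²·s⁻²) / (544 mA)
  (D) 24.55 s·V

(B)

Expand each in SI base units:
  (A) [kg·m²·s⁻³·A⁻²] · [s·A] = kg·m²·s⁻²·A⁻¹
  (B) kg·m²·s⁻³·A⁻¹
  (C) [kg·m²·s⁻²] / [A] = kg·m²·s⁻²·A⁻¹
  (D) V·s = J·C⁻¹·s = kg·m²·s⁻²·A⁻¹
All reduce to kg·m²·s⁻²·A⁻¹ except (B), which is kg·m²·s⁻³·A⁻¹.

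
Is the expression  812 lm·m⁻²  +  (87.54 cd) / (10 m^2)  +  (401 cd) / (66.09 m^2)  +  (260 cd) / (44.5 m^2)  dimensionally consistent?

Yes

In SI base units:
  812 lm·m⁻²:  lm·m⁻² = cd·m⁻² = m⁻²·cd
  (87.54 cd) / (10 m^2):  [cd] / [m²] = m⁻²·cd
  (401 cd) / (66.09 m^2):  [cd] / [m²] = m⁻²·cd
  (260 cd) / (44.5 m^2):  [cd] / [m²] = m⁻²·cd
Every term reduces to m⁻²·cd.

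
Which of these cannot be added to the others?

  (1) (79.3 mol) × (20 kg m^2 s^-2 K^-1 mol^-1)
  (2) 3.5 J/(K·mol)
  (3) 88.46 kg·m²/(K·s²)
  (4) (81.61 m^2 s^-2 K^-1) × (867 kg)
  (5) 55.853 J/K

Reduce each to base SI dimensions:
  (1) [mol] · [kg·m²·s⁻²·K⁻¹·mol⁻¹] = kg·m²·s⁻²·K⁻¹
  (2) J·mol⁻¹·K⁻¹ = N·m·mol⁻¹·K⁻¹ = kg·m²·s⁻²·K⁻¹·mol⁻¹
  (3) kg·m²·s⁻²·K⁻¹
  (4) [m²·s⁻²·K⁻¹] · [kg] = kg·m²·s⁻²·K⁻¹
  (5) J·K⁻¹ = N·m·K⁻¹ = kg·m²·s⁻²·K⁻¹
All reduce to kg·m²·s⁻²·K⁻¹ except (2), which is kg·m²·s⁻²·K⁻¹·mol⁻¹.

(2)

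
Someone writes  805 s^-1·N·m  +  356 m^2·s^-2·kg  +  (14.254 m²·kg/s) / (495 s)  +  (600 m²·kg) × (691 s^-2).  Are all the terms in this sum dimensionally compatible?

No

Work out the base dimensions of each:
  805 s^-1·N·m:  N·m·s⁻¹ = kg·m·s⁻²·m·s⁻¹ = kg·m²·s⁻³
  356 m^2·s^-2·kg:  kg·m²·s⁻²
  (14.254 m²·kg/s) / (495 s):  [kg·m²·s⁻¹] / [s] = kg·m²·s⁻²
  (600 m²·kg) × (691 s^-2):  [kg·m²] · [s⁻²] = kg·m²·s⁻²
The terms do not share a single dimension (kg·m²·s⁻² vs kg·m²·s⁻³).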